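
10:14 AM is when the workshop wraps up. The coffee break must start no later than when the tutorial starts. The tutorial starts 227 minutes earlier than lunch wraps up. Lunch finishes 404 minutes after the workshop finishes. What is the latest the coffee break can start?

1:11 PM

Lunch ends at 10:14 AM + 404 min = 4:58 PM.
The tutorial starts at 4:58 PM − 227 min = 1:11 PM.
The coffee break is bounded by the tutorial, so the latest it can start is 1:11 PM.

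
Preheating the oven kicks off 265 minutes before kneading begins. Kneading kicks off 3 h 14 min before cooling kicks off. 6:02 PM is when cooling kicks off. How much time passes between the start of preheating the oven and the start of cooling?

7 hours 39 minutes

Kneading starts at 6:02 PM − 194 min = 2:48 PM.
Preheating the oven starts at 2:48 PM − 265 min = 10:23 AM.
From 10:23 AM to 6:02 PM is 7 hours 39 minutes.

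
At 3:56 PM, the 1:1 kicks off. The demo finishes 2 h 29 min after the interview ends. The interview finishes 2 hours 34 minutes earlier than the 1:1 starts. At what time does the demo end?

3:51 PM

The interview ends at 3:56 PM − 154 min = 1:22 PM.
The demo ends at 1:22 PM + 149 min = 3:51 PM.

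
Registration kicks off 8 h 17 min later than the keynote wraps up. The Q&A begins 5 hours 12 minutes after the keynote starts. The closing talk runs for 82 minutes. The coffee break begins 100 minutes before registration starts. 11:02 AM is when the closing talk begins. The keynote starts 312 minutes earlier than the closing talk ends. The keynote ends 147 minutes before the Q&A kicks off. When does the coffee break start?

4:34 PM

The closing talk ends at 11:02 AM + 82 min = 12:24 PM.
The keynote starts at 12:24 PM − 312 min = 7:12 AM.
The Q&A starts at 7:12 AM + 312 min = 12:24 PM.
The keynote ends at 12:24 PM − 147 min = 9:57 AM.
Registration starts at 9:57 AM + 497 min = 6:14 PM.
The coffee break starts at 6:14 PM − 100 min = 4:34 PM.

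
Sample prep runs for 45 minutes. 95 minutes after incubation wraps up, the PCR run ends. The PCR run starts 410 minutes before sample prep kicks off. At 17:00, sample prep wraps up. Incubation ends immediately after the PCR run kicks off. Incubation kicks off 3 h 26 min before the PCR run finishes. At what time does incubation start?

07:34

Sample prep starts at 17:00 − 45 min = 16:15.
The PCR run starts at 16:15 − 410 min = 09:25.
So incubation ends at 09:25.
The PCR run ends at 09:25 + 95 min = 11:00.
Incubation starts at 11:00 − 206 min = 07:34.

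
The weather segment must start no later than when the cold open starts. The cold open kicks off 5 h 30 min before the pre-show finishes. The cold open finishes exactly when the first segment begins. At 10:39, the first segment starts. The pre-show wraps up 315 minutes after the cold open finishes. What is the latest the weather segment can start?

The cold open ends at 10:39.
The pre-show ends at 10:39 + 315 min = 15:54.
The cold open starts at 15:54 − 330 min = 10:24.
The weather segment is bounded by the cold open, so the latest it can start is 10:24.

10:24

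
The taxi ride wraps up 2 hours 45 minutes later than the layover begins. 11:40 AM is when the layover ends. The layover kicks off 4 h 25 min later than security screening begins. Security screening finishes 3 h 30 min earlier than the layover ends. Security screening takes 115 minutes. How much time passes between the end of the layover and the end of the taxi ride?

Security screening ends at 11:40 AM − 210 min = 8:10 AM.
Security screening starts at 8:10 AM − 115 min = 6:15 AM.
The layover starts at 6:15 AM + 265 min = 10:40 AM.
The taxi ride ends at 10:40 AM + 165 min = 1:25 PM.
From 11:40 AM to 1:25 PM is 105 minutes.

105 minutes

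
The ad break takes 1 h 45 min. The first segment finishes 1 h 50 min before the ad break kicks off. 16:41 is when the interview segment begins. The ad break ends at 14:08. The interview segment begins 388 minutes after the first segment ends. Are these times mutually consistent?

The ad break starts at 14:08 − 105 min = 12:23.
The first segment ends at 12:23 − 110 min = 10:33.
The interview segment starts at 10:33 + 388 min = 17:01.
But the interview segment is also said to start at 16:41 — a 20-minute conflict.

No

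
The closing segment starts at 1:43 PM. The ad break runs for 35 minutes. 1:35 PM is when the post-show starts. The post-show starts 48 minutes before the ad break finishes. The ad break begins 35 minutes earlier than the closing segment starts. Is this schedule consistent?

No

The ad break starts at 1:43 PM − 35 min = 1:08 PM.
The ad break ends at 1:08 PM + 35 min = 1:43 PM.
The post-show starts at 1:43 PM − 48 min = 12:55 PM.
But the post-show is also said to start at 1:35 PM — a 40-minute conflict.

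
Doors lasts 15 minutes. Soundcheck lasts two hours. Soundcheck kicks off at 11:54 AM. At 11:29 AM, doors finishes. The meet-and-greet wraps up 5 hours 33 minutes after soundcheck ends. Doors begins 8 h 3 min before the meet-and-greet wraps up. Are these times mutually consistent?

No

Soundcheck ends at 11:54 AM + 120 min = 1:54 PM.
The meet-and-greet ends at 1:54 PM + 333 min = 7:27 PM.
Doors starts at 7:27 PM − 483 min = 11:24 AM.
Doors ends at 11:24 AM + 15 min = 11:39 AM.
But doors is also said to end at 11:29 AM — a 10-minute conflict.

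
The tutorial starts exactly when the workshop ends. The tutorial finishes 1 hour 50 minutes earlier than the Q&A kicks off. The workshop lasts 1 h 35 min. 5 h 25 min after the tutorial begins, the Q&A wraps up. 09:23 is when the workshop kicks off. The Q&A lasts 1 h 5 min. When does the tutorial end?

13:28

The workshop ends at 09:23 + 95 min = 10:58.
So the tutorial starts at 10:58.
The Q&A ends at 10:58 + 325 min = 16:23.
The Q&A starts at 16:23 − 65 min = 15:18.
The tutorial ends at 15:18 − 110 min = 13:28.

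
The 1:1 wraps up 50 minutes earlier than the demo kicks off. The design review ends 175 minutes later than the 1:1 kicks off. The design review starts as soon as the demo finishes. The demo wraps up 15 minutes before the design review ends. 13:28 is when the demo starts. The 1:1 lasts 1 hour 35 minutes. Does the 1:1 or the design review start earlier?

the 1:1

The 1:1 ends at 13:28 − 50 min = 12:38.
The 1:1 starts at 12:38 − 95 min = 11:03.
The design review ends at 11:03 + 175 min = 13:58.
The demo ends at 13:58 − 15 min = 13:43.
So the design review starts at 13:43.
The 1:1 starts at 11:03 and the design review starts at 13:43, so the 1:1 is first.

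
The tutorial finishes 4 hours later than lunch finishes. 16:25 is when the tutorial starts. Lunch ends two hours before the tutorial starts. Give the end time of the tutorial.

18:25

Lunch ends at 16:25 − 120 min = 14:25.
The tutorial ends at 14:25 + 240 min = 18:25.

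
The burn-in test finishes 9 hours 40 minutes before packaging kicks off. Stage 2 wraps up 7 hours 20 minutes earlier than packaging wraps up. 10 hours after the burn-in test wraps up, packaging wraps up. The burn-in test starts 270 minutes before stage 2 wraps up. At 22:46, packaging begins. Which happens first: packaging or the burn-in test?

The burn-in test ends at 22:46 − 580 min = 13:06.
Packaging ends at 13:06 + 600 min = 23:06.
Stage 2 ends at 23:06 − 440 min = 15:46.
The burn-in test starts at 15:46 − 270 min = 11:16.
Packaging starts at 22:46 and the burn-in test starts at 11:16, so the burn-in test is first.

the burn-in test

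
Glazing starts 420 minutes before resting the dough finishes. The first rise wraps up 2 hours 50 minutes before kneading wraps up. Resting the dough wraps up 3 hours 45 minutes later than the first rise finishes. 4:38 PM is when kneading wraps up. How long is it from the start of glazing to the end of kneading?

365 minutes

The first rise ends at 4:38 PM − 170 min = 1:48 PM.
Resting the dough ends at 1:48 PM + 225 min = 5:33 PM.
Glazing starts at 5:33 PM − 420 min = 10:33 AM.
From 10:33 AM to 4:38 PM is 365 minutes.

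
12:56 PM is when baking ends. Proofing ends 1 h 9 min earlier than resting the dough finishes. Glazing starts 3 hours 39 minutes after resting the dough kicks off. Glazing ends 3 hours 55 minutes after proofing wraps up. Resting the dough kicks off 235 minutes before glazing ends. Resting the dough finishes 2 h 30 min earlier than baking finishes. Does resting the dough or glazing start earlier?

Resting the dough ends at 12:56 PM − 150 min = 10:26 AM.
Proofing ends at 10:26 AM − 69 min = 9:17 AM.
Glazing ends at 9:17 AM + 235 min = 1:12 PM.
Resting the dough starts at 1:12 PM − 235 min = 9:17 AM.
Glazing starts at 9:17 AM + 219 min = 12:56 PM.
Resting the dough starts at 9:17 AM and glazing starts at 12:56 PM, so resting the dough is first.

resting the dough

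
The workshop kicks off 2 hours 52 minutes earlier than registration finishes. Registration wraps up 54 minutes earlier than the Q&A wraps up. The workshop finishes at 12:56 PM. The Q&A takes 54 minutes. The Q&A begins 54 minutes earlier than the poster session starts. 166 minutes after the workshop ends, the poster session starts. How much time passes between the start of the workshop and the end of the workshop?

an hour

The poster session starts at 12:56 PM + 166 min = 3:42 PM.
The Q&A starts at 3:42 PM − 54 min = 2:48 PM.
The Q&A ends at 2:48 PM + 54 min = 3:42 PM.
Registration ends at 3:42 PM − 54 min = 2:48 PM.
The workshop starts at 2:48 PM − 172 min = 11:56 AM.
From 11:56 AM to 12:56 PM is an hour.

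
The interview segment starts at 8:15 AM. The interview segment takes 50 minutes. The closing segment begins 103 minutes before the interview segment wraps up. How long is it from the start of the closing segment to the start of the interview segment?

53 minutes

The interview segment ends at 8:15 AM + 50 min = 9:05 AM.
The closing segment starts at 9:05 AM − 103 min = 7:22 AM.
From 7:22 AM to 8:15 AM is 53 minutes.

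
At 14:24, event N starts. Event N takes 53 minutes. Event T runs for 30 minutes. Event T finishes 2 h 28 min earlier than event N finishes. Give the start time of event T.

12:19

Event N ends at 14:24 + 53 min = 15:17.
Event T ends at 15:17 − 148 min = 12:49.
Event T starts at 12:49 − 30 min = 12:19.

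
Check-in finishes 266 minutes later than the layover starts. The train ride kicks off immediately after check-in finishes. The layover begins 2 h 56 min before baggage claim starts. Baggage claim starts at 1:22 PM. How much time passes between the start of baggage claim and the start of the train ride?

1.5 hours

The layover starts at 1:22 PM − 176 min = 10:26 AM.
Check-in ends at 10:26 AM + 266 min = 2:52 PM.
So the train ride starts at 2:52 PM.
From 1:22 PM to 2:52 PM is 1.5 hours.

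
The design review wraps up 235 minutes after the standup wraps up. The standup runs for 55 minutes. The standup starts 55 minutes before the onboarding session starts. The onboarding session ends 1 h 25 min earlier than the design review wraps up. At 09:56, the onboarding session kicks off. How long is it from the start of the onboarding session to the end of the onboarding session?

The standup starts at 09:56 − 55 min = 09:01.
The standup ends at 09:01 + 55 min = 09:56.
The design review ends at 09:56 + 235 min = 13:51.
The onboarding session ends at 13:51 − 85 min = 12:26.
From 09:56 to 12:26 is 2 h 30 min.

2 h 30 min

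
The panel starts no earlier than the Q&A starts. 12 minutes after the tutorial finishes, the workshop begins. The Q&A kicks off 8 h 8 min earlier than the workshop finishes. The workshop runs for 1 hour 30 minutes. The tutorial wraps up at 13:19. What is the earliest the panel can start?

The workshop starts at 13:19 + 12 min = 13:31.
The workshop ends at 13:31 + 90 min = 15:01.
The Q&A starts at 15:01 − 488 min = 06:53.
The panel is bounded by the Q&A, so the earliest it can start is 06:53.

06:53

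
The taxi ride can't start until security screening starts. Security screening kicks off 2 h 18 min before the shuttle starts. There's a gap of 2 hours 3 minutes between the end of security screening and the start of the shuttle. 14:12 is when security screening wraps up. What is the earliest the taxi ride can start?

The shuttle starts at 14:12 + 123 min = 16:15.
Security screening starts at 16:15 − 138 min = 13:57.
The taxi ride is bounded by security screening, so the earliest it can start is 13:57.

13:57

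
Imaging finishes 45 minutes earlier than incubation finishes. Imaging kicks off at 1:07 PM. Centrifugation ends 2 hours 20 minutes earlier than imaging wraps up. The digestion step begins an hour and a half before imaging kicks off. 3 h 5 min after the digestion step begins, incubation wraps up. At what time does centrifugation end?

The digestion step starts at 1:07 PM − 90 min = 11:37 AM.
Incubation ends at 11:37 AM + 185 min = 2:42 PM.
Imaging ends at 2:42 PM − 45 min = 1:57 PM.
Centrifugation ends at 1:57 PM − 140 min = 11:37 AM.

11:37 AM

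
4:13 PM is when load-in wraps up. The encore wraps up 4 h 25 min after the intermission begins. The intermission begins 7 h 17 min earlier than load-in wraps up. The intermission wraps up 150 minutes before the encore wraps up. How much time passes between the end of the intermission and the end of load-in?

The intermission starts at 4:13 PM − 437 min = 8:56 AM.
The encore ends at 8:56 AM + 265 min = 1:21 PM.
The intermission ends at 1:21 PM − 150 min = 10:51 AM.
From 10:51 AM to 4:13 PM is 5 hours 22 minutes.

5 hours 22 minutes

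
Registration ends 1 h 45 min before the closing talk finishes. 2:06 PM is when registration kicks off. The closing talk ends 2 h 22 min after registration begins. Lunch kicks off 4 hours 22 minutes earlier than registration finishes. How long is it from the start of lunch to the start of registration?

3 hours 45 minutes

The closing talk ends at 2:06 PM + 142 min = 4:28 PM.
Registration ends at 4:28 PM − 105 min = 2:43 PM.
Lunch starts at 2:43 PM − 262 min = 10:21 AM.
From 10:21 AM to 2:06 PM is 3 hours 45 minutes.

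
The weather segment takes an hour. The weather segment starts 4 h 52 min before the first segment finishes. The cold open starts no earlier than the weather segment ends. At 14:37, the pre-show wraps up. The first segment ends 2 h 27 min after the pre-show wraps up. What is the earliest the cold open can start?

13:12

The first segment ends at 14:37 + 147 min = 17:04.
The weather segment starts at 17:04 − 292 min = 12:12.
The weather segment ends at 12:12 + 60 min = 13:12.
The cold open is bounded by the weather segment, so the earliest it can start is 13:12.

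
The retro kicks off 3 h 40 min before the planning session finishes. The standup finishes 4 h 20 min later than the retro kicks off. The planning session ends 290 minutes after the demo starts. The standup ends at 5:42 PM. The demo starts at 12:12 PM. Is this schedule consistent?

Yes

The planning session ends at 12:12 PM + 290 min = 5:02 PM.
The retro starts at 5:02 PM − 220 min = 1:22 PM.
The standup ends at 1:22 PM + 260 min = 5:42 PM.
That matches the stated 5:42 PM, so the schedule is consistent.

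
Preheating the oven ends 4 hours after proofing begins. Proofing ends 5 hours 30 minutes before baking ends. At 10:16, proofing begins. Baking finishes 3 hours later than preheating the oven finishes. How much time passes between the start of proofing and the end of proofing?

Preheating the oven ends at 10:16 + 240 min = 14:16.
Baking ends at 14:16 + 180 min = 17:16.
Proofing ends at 17:16 − 330 min = 11:46.
From 10:16 to 11:46 is 1 hour 30 minutes.

1 hour 30 minutes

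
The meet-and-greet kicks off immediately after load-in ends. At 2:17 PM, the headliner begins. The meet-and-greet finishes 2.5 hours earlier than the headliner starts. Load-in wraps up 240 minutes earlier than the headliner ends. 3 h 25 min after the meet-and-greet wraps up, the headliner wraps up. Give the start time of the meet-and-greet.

11:12 AM

The meet-and-greet ends at 2:17 PM − 150 min = 11:47 AM.
The headliner ends at 11:47 AM + 205 min = 3:12 PM.
Load-in ends at 3:12 PM − 240 min = 11:12 AM.
So the meet-and-greet starts at 11:12 AM.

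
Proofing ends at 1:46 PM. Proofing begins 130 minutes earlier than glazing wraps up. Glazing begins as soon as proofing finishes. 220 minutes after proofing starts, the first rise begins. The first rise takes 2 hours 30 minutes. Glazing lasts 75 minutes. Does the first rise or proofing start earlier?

proofing

Glazing starts at 1:46 PM.
Glazing ends at 1:46 PM + 75 min = 3:01 PM.
Proofing starts at 3:01 PM − 130 min = 12:51 PM.
The first rise starts at 12:51 PM + 220 min = 4:31 PM.
The first rise starts at 4:31 PM and proofing starts at 12:51 PM, so proofing is first.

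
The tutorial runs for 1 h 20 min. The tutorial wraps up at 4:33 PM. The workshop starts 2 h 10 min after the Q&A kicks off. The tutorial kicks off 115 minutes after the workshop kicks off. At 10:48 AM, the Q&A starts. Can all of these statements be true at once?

No

The workshop starts at 10:48 AM + 130 min = 12:58 PM.
The tutorial starts at 12:58 PM + 115 min = 2:53 PM.
The tutorial ends at 2:53 PM + 80 min = 4:13 PM.
But the tutorial is also said to end at 4:33 PM — a 20-minute conflict.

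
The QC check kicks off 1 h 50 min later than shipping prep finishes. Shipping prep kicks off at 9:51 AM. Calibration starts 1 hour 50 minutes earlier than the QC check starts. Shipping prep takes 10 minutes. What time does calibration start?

10:01 AM

Shipping prep ends at 9:51 AM + 10 min = 10:01 AM.
The QC check starts at 10:01 AM + 110 min = 11:51 AM.
Calibration starts at 11:51 AM − 110 min = 10:01 AM.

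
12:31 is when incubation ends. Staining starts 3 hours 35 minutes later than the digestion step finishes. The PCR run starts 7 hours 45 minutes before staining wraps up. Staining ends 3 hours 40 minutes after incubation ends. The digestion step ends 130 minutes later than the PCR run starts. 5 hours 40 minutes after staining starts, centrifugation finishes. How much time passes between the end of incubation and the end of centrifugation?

Staining ends at 12:31 + 220 min = 16:11.
The PCR run starts at 16:11 − 465 min = 08:26.
The digestion step ends at 08:26 + 130 min = 10:36.
Staining starts at 10:36 + 215 min = 14:11.
Centrifugation ends at 14:11 + 340 min = 19:51.
From 12:31 to 19:51 is 440 minutes.

440 minutes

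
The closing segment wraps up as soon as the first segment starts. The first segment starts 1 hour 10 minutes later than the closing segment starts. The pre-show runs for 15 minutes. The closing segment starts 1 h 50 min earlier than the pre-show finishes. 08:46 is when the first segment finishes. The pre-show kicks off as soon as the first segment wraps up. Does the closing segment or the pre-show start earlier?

the closing segment

The pre-show starts at 08:46.
The pre-show ends at 08:46 + 15 min = 09:01.
The closing segment starts at 09:01 − 110 min = 07:11.
The closing segment starts at 07:11 and the pre-show starts at 08:46, so the closing segment is first.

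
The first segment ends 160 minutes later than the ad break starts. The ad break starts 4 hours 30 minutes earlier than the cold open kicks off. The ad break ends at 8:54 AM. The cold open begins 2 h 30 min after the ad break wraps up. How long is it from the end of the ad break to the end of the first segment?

The cold open starts at 8:54 AM + 150 min = 11:24 AM.
The ad break starts at 11:24 AM − 270 min = 6:54 AM.
The first segment ends at 6:54 AM + 160 min = 9:34 AM.
From 8:54 AM to 9:34 AM is 40 minutes.

40 minutes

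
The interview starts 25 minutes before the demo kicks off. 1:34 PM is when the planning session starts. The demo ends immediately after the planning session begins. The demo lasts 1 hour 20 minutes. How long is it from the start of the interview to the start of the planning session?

1 hour 45 minutes

The demo ends at 1:34 PM.
The demo starts at 1:34 PM − 80 min = 12:14 PM.
The interview starts at 12:14 PM − 25 min = 11:49 AM.
From 11:49 AM to 1:34 PM is 1 hour 45 minutes.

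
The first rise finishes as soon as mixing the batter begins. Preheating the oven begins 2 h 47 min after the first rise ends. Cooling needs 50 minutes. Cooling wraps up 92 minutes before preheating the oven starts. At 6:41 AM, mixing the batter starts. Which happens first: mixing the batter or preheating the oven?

The first rise ends at 6:41 AM.
Preheating the oven starts at 6:41 AM + 167 min = 9:28 AM.
Mixing the batter starts at 6:41 AM and preheating the oven starts at 9:28 AM, so mixing the batter is first.

mixing the batter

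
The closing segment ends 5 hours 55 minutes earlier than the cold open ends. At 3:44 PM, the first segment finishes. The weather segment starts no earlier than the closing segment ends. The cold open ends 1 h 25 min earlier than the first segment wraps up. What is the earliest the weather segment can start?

8:24 AM

The cold open ends at 3:44 PM − 85 min = 2:19 PM.
The closing segment ends at 2:19 PM − 355 min = 8:24 AM.
The weather segment is bounded by the closing segment, so the earliest it can start is 8:24 AM.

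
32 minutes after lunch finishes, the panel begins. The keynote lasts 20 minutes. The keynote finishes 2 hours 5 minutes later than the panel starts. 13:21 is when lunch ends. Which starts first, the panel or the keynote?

The panel starts at 13:21 + 32 min = 13:53.
The keynote ends at 13:53 + 125 min = 15:58.
The keynote starts at 15:58 − 20 min = 15:38.
The panel starts at 13:53 and the keynote starts at 15:38, so the panel is first.

the panel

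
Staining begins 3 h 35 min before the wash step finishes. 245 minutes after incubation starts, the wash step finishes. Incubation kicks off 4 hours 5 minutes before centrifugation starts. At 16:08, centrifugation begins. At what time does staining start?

Incubation starts at 16:08 − 245 min = 12:03.
The wash step ends at 12:03 + 245 min = 16:08.
Staining starts at 16:08 − 215 min = 12:33.

12:33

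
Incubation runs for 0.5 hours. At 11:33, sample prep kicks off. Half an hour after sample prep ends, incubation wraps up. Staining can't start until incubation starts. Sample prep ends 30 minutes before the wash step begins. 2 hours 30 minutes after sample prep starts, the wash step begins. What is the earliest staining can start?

13:33

The wash step starts at 11:33 + 150 min = 14:03.
Sample prep ends at 14:03 − 30 min = 13:33.
Incubation ends at 13:33 + 30 min = 14:03.
Incubation starts at 14:03 − 30 min = 13:33.
Staining is bounded by incubation, so the earliest it can start is 13:33.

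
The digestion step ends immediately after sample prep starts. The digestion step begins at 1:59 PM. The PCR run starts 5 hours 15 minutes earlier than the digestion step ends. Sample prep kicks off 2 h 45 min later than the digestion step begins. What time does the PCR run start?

Sample prep starts at 1:59 PM + 165 min = 4:44 PM.
So the digestion step ends at 4:44 PM.
The PCR run starts at 4:44 PM − 315 min = 11:29 AM.

11:29 AM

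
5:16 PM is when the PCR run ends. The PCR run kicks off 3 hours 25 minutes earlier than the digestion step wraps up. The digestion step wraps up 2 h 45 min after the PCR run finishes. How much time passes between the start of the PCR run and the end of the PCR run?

The digestion step ends at 5:16 PM + 165 min = 8:01 PM.
The PCR run starts at 8:01 PM − 205 min = 4:36 PM.
From 4:36 PM to 5:16 PM is 40 minutes.

40 minutes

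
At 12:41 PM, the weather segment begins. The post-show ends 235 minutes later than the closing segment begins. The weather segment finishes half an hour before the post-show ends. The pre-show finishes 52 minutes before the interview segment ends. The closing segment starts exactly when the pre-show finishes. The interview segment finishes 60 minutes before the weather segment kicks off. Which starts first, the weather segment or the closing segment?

the closing segment

The interview segment ends at 12:41 PM − 60 min = 11:41 AM.
The pre-show ends at 11:41 AM − 52 min = 10:49 AM.
So the closing segment starts at 10:49 AM.
The weather segment starts at 12:41 PM and the closing segment starts at 10:49 AM, so the closing segment is first.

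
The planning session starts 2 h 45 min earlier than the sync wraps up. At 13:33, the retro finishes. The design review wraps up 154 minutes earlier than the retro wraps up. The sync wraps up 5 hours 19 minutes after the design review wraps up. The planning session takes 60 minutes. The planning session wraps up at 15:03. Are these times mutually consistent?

The design review ends at 13:33 − 154 min = 10:59.
The sync ends at 10:59 + 319 min = 16:18.
The planning session starts at 16:18 − 165 min = 13:33.
The planning session ends at 13:33 + 60 min = 14:33.
But the planning session is also said to end at 15:03 — a 30-minute conflict.

No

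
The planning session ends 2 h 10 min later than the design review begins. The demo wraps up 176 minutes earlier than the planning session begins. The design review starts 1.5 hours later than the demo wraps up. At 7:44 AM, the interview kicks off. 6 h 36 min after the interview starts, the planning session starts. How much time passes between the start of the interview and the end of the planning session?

7 hours 20 minutes

The planning session starts at 7:44 AM + 396 min = 2:20 PM.
The demo ends at 2:20 PM − 176 min = 11:24 AM.
The design review starts at 11:24 AM + 90 min = 12:54 PM.
The planning session ends at 12:54 PM + 130 min = 3:04 PM.
From 7:44 AM to 3:04 PM is 7 hours 20 minutes.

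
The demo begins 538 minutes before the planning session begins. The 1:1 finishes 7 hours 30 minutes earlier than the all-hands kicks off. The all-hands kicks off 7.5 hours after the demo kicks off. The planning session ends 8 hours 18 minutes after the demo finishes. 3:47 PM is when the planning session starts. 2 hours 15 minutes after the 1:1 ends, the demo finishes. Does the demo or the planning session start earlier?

The demo starts at 3:47 PM − 538 min = 6:49 AM.
The demo starts at 6:49 AM and the planning session starts at 3:47 PM, so the demo is first.

the demo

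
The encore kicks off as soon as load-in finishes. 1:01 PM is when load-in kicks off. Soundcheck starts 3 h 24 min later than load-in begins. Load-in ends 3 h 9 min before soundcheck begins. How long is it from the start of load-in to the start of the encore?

15 minutes

Soundcheck starts at 1:01 PM + 204 min = 4:25 PM.
Load-in ends at 4:25 PM − 189 min = 1:16 PM.
So the encore starts at 1:16 PM.
From 1:01 PM to 1:16 PM is 15 minutes.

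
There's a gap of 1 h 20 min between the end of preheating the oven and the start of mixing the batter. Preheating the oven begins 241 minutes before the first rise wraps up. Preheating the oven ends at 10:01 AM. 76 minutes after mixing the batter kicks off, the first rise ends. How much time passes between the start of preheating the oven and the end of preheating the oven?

Mixing the batter starts at 10:01 AM + 80 min = 11:21 AM.
The first rise ends at 11:21 AM + 76 min = 12:37 PM.
Preheating the oven starts at 12:37 PM − 241 min = 8:36 AM.
From 8:36 AM to 10:01 AM is 85 minutes.

85 minutes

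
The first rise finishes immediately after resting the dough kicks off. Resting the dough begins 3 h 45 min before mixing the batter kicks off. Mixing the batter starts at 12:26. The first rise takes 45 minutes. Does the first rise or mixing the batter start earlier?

the first rise

Resting the dough starts at 12:26 − 225 min = 08:41.
So the first rise ends at 08:41.
The first rise starts at 08:41 − 45 min = 07:56.
The first rise starts at 07:56 and mixing the batter starts at 12:26, so the first rise is first.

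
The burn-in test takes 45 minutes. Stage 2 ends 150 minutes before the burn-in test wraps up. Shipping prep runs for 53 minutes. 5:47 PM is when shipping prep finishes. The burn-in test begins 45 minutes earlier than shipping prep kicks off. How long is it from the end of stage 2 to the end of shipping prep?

Shipping prep starts at 5:47 PM − 53 min = 4:54 PM.
The burn-in test starts at 4:54 PM − 45 min = 4:09 PM.
The burn-in test ends at 4:09 PM + 45 min = 4:54 PM.
Stage 2 ends at 4:54 PM − 150 min = 2:24 PM.
From 2:24 PM to 5:47 PM is 3 h 23 min.

3 h 23 min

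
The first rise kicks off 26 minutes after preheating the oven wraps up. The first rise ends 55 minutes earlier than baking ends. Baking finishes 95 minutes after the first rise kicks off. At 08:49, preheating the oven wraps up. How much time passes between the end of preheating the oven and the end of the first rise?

1 hour 6 minutes

The first rise starts at 08:49 + 26 min = 09:15.
Baking ends at 09:15 + 95 min = 10:50.
The first rise ends at 10:50 − 55 min = 09:55.
From 08:49 to 09:55 is 1 hour 6 minutes.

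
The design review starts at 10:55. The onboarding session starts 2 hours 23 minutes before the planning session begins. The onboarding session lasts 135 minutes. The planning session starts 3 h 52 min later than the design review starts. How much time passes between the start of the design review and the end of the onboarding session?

3 h 44 min

The planning session starts at 10:55 + 232 min = 14:47.
The onboarding session starts at 14:47 − 143 min = 12:24.
The onboarding session ends at 12:24 + 135 min = 14:39.
From 10:55 to 14:39 is 3 h 44 min.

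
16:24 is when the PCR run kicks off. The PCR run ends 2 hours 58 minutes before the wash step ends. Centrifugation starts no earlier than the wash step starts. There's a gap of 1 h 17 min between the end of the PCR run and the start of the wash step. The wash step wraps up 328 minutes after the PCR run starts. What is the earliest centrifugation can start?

The wash step ends at 16:24 + 328 min = 21:52.
The PCR run ends at 21:52 − 178 min = 18:54.
The wash step starts at 18:54 + 77 min = 20:11.
Centrifugation is bounded by the wash step, so the earliest it can start is 20:11.

20:11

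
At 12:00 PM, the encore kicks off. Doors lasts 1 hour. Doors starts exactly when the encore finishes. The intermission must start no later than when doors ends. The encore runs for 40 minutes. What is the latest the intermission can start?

1:40 PM

The encore ends at 12:00 PM + 40 min = 12:40 PM.
So doors starts at 12:40 PM.
Doors ends at 12:40 PM + 60 min = 1:40 PM.
The intermission is bounded by doors, so the latest it can start is 1:40 PM.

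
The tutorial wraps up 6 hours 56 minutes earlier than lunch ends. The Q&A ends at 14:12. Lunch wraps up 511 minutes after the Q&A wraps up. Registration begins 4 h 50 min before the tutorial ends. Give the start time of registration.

10:57

Lunch ends at 14:12 + 511 min = 22:43.
The tutorial ends at 22:43 − 416 min = 15:47.
Registration starts at 15:47 − 290 min = 10:57.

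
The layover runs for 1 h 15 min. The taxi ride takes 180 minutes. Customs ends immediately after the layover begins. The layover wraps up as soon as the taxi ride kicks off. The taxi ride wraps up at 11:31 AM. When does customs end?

The taxi ride starts at 11:31 AM − 180 min = 8:31 AM.
So the layover ends at 8:31 AM.
The layover starts at 8:31 AM − 75 min = 7:16 AM.
So customs ends at 7:16 AM.

7:16 AM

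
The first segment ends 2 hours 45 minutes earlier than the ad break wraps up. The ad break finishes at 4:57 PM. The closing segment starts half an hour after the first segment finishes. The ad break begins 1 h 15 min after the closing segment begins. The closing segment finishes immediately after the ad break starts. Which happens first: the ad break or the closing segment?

the closing segment

The first segment ends at 4:57 PM − 165 min = 2:12 PM.
The closing segment starts at 2:12 PM + 30 min = 2:42 PM.
The ad break starts at 2:42 PM + 75 min = 3:57 PM.
The ad break starts at 3:57 PM and the closing segment starts at 2:42 PM, so the closing segment is first.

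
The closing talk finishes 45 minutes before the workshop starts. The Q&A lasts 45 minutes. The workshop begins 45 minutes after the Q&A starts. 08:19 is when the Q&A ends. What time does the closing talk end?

The Q&A starts at 08:19 − 45 min = 07:34.
The workshop starts at 07:34 + 45 min = 08:19.
The closing talk ends at 08:19 − 45 min = 07:34.

07:34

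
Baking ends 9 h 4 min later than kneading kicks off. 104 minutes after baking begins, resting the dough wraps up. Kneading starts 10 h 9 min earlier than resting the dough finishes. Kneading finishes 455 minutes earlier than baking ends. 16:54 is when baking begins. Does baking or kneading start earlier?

kneading

Resting the dough ends at 16:54 + 104 min = 18:38.
Kneading starts at 18:38 − 609 min = 08:29.
Baking starts at 16:54 and kneading starts at 08:29, so kneading is first.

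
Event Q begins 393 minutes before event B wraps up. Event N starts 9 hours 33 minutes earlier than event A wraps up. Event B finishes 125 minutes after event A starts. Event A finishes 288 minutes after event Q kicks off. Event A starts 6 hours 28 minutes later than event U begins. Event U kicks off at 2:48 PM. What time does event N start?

12:03 PM

Event A starts at 2:48 PM + 388 min = 9:16 PM.
Event B ends at 9:16 PM + 125 min = 11:21 PM.
Event Q starts at 11:21 PM − 393 min = 4:48 PM.
Event A ends at 4:48 PM + 288 min = 9:36 PM.
Event N starts at 9:36 PM − 573 min = 12:03 PM.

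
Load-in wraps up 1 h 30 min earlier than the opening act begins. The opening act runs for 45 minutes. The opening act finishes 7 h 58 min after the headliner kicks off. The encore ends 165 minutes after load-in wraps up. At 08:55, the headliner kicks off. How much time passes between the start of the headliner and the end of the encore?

508 minutes

The opening act ends at 08:55 + 478 min = 16:53.
The opening act starts at 16:53 − 45 min = 16:08.
Load-in ends at 16:08 − 90 min = 14:38.
The encore ends at 14:38 + 165 min = 17:23.
From 08:55 to 17:23 is 508 minutes.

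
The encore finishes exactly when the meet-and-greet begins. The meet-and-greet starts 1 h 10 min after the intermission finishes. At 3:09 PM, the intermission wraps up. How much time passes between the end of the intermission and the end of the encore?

70 minutes

The meet-and-greet starts at 3:09 PM + 70 min = 4:19 PM.
So the encore ends at 4:19 PM.
From 3:09 PM to 4:19 PM is 70 minutes.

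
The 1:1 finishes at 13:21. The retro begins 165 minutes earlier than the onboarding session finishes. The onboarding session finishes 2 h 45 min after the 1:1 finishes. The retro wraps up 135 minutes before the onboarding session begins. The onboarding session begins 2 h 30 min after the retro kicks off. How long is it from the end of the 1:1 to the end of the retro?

15 minutes

The onboarding session ends at 13:21 + 165 min = 16:06.
The retro starts at 16:06 − 165 min = 13:21.
The onboarding session starts at 13:21 + 150 min = 15:51.
The retro ends at 15:51 − 135 min = 13:36.
From 13:21 to 13:36 is 15 minutes.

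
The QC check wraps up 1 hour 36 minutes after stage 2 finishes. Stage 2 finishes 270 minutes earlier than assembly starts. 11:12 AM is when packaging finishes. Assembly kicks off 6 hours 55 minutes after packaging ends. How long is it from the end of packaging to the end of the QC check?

4 hours 1 minute

Assembly starts at 11:12 AM + 415 min = 6:07 PM.
Stage 2 ends at 6:07 PM − 270 min = 1:37 PM.
The QC check ends at 1:37 PM + 96 min = 3:13 PM.
From 11:12 AM to 3:13 PM is 4 hours 1 minute.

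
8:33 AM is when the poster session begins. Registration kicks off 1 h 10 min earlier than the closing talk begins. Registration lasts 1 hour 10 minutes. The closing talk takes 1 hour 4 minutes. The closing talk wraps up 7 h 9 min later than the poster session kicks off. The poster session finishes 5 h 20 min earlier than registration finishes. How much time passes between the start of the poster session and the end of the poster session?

45 minutes

The closing talk ends at 8:33 AM + 429 min = 3:42 PM.
The closing talk starts at 3:42 PM − 64 min = 2:38 PM.
Registration starts at 2:38 PM − 70 min = 1:28 PM.
Registration ends at 1:28 PM + 70 min = 2:38 PM.
The poster session ends at 2:38 PM − 320 min = 9:18 AM.
From 8:33 AM to 9:18 AM is 45 minutes.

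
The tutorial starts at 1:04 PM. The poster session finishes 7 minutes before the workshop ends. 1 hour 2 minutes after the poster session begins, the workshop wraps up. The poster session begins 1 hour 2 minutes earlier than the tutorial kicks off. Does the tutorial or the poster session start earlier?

the poster session

The poster session starts at 1:04 PM − 62 min = 12:02 PM.
The tutorial starts at 1:04 PM and the poster session starts at 12:02 PM, so the poster session is first.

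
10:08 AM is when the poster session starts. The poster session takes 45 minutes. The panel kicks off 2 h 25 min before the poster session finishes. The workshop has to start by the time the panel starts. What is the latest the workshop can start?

The poster session ends at 10:08 AM + 45 min = 10:53 AM.
The panel starts at 10:53 AM − 145 min = 8:28 AM.
The workshop is bounded by the panel, so the latest it can start is 8:28 AM.

8:28 AM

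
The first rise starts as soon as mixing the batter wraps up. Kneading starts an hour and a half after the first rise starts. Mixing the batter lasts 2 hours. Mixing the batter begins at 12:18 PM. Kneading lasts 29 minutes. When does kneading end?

Mixing the batter ends at 12:18 PM + 120 min = 2:18 PM.
So the first rise starts at 2:18 PM.
Kneading starts at 2:18 PM + 90 min = 3:48 PM.
Kneading ends at 3:48 PM + 29 min = 4:17 PM.

4:17 PM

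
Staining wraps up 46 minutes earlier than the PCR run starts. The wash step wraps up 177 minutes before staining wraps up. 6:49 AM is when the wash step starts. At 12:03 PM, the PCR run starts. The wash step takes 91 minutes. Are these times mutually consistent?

Staining ends at 12:03 PM − 46 min = 11:17 AM.
The wash step ends at 11:17 AM − 177 min = 8:20 AM.
The wash step starts at 8:20 AM − 91 min = 6:49 AM.
That matches the stated 6:49 AM, so the schedule is consistent.

Yes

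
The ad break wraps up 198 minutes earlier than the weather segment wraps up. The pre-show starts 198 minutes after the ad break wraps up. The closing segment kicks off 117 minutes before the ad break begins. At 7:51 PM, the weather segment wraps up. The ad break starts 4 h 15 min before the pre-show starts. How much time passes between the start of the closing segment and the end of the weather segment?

The ad break ends at 7:51 PM − 198 min = 4:33 PM.
The pre-show starts at 4:33 PM + 198 min = 7:51 PM.
The ad break starts at 7:51 PM − 255 min = 3:36 PM.
The closing segment starts at 3:36 PM − 117 min = 1:39 PM.
From 1:39 PM to 7:51 PM is 6 hours 12 minutes.

6 hours 12 minutes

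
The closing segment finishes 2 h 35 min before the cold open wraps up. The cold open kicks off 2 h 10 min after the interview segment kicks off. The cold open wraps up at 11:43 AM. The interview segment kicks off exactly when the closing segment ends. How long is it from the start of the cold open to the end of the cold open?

25 minutes

The closing segment ends at 11:43 AM − 155 min = 9:08 AM.
So the interview segment starts at 9:08 AM.
The cold open starts at 9:08 AM + 130 min = 11:18 AM.
From 11:18 AM to 11:43 AM is 25 minutes.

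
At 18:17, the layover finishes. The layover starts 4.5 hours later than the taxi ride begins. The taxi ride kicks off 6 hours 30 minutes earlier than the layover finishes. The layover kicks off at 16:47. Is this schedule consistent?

No

The taxi ride starts at 18:17 − 390 min = 11:47.
The layover starts at 11:47 + 270 min = 16:17.
But the layover is also said to start at 16:47 — a 30-minute conflict.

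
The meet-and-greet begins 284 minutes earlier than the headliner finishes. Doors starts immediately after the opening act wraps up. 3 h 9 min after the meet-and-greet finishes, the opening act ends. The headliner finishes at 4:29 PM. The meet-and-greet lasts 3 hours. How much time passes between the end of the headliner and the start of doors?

The meet-and-greet starts at 4:29 PM − 284 min = 11:45 AM.
The meet-and-greet ends at 11:45 AM + 180 min = 2:45 PM.
The opening act ends at 2:45 PM + 189 min = 5:54 PM.
So doors starts at 5:54 PM.
From 4:29 PM to 5:54 PM is 1 h 25 min.

1 h 25 min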